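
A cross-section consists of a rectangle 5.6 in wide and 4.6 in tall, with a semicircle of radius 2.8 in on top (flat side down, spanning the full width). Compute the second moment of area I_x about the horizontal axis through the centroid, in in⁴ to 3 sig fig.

I_x ≈ 154 in⁴

Decompose the section into non-overlapping parts with the origin at the bottom-left of its bounding rectangle.
Rectangular body: 5.6 × 4.6, A = 25.76 in², y = 2.3 in, Ī = 45.423 in⁴.
Semicircular cap: semicircle r = 2.8, A = 12.315 in², y = 5.7884 in, Ī = 6.7463 in⁴.
Centroid: ȳ = ΣA·y / ΣA = 3.4283 in.
Transfer each piece to the horizontal axis through the centroid using Ī + A·d² with d = y − 3.4283:
  rectangular body: d = -1.1283 in → contributes +78.216 in⁴
  semicircular cap: d = 2.3601 in → contributes +75.341 in⁴
Total I = 153.56 in⁴.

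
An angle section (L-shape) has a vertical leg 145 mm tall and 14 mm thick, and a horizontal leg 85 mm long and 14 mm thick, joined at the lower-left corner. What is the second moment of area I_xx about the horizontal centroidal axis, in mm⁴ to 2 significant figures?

Decompose the section into non-overlapping parts with the origin at the bottom-left of its bounding rectangle.
Vertical leg: 14 × 145, A = 2 030 mm², y = 72.5 mm, Ī = 3 556 729 mm⁴.
Horizontal leg (remainder): 71 × 14, A = 994 mm², y = 7 mm, Ī = 16 235 mm⁴.
Centroid: ȳ = ΣA·y / ΣA = 50.97 mm.
Transfer each piece to the horizontal centroidal axis using Ī + A·d² with d = y − 50.97:
  vertical leg: d = 21.53 mm → contributes +4 497 725 mm⁴
  horizontal leg (remainder): d = -43.97 mm → contributes +1 937 988 mm⁴
Total I = 6 435 713 mm⁴.

I_xx ≈ 6.4 × 10⁶ mm⁴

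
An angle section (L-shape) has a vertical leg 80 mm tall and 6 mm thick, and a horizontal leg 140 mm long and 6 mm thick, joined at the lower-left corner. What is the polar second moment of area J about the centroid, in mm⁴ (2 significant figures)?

J ≈ 3.3 × 10⁶ mm⁴

Split into non-overlapping primitives; take the origin at the lower-left of the bounding box.
Vertical leg: 6 × 80, A = 480 mm², y = 40 mm, Ī = 256 000 mm⁴.
Horizontal leg (remainder): 134 × 6, A = 804 mm², y = 3 mm, Ī = 2 412 mm⁴.
Centroid: ȳ = ΣA·y / ΣA = 16.83 mm.
Transfer each piece to the centroidal x-axis using Ī + A·d² with d = y − 16.83:
  vertical leg: d = 23.17 mm → contributes +513 648 mm⁴
  horizontal leg (remainder): d = -13.83 mm → contributes +156 232 mm⁴
Total I = 669 880 mm⁴.
For the y-axis: x̄ = 46.83 mm.
Repeating about the centroidal y-axis gives I_y = 2 677 240 mm⁴.
Polar second moment: J = I_x + I_y = 3 347 119 mm⁴.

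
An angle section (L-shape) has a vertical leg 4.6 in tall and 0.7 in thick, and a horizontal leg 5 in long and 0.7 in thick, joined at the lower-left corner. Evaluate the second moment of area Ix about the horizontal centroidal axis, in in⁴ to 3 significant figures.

Ix ≈ 11.7 in⁴

Split into non-overlapping primitives; take the origin at the lower-left of the bounding box.
Vertical leg: 0.7 × 4.6, A = 3.22 in², y = 2.3 in, Ī = 5.6779 in⁴.
Horizontal leg (remainder): 4.3 × 0.7, A = 3.01 in², y = 0.35 in, Ī = 0.12291 in⁴.
Centroid: ȳ = ΣA·y / ΣA = 1.3579 in.
Transfer each piece to the horizontal centroidal axis using Ī + A·d² with d = y − 1.3579:
  vertical leg: d = 0.94213 in → contributes +8.5361 in⁴
  horizontal leg (remainder): d = -1.0079 in → contributes +3.1804 in⁴
Total I = 11.717 in⁴.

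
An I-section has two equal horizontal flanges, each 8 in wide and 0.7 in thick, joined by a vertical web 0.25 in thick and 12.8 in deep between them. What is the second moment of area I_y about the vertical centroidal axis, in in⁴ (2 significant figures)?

Split into non-overlapping primitives; take the origin at the lower-left of the bounding box.
Bottom flange: 8 × 0.7, A = 5.6 in², x = 4 in, Ī = 29.87 in⁴.
Web: 0.25 × 12.8, A = 3.2 in², x = 4 in, Ī = 0.01667 in⁴.
Top flange: 8 × 0.7, A = 5.6 in², x = 4 in, Ī = 29.87 in⁴.
By symmetry the centroid is at mid-width, x̄ = 4 in.
All pieces are centred on the vertical centroidal axis, so I = ΣĪ = 59.75 in⁴.

I_y ≈ 60 in⁴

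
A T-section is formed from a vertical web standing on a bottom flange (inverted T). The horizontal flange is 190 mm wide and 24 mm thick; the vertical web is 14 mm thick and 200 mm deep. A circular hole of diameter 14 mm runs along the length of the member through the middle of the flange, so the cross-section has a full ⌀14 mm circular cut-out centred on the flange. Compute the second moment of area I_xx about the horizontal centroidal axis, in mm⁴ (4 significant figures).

Treat the section as a set of non-overlapping primitives; coordinates are from the bounding-box lower-left.
Flange: 190 × 24, A = 4 560 mm², y = 12 mm, Ī = 218 880 mm⁴.
Web: 14 × 200, A = 2 800 mm², y = 124 mm, Ī = 9 333 333 mm⁴.
Hole (subtracted): ⌀14, A = 153.938 mm², y = 12 mm, Ī = 1885.74 mm⁴.
Centroid: ȳ = ΣA·y / ΣA = 55.5189 mm.
Transfer each piece to the horizontal centroidal axis using Ī + A·d² with d = y − 55.5189:
  flange: d = -43.5189 mm → contributes +8 855 046 mm⁴
  web: d = 68.4811 mm → contributes +22 464 378 mm⁴
  hole: d = -43.5189 mm → contributes −293 428 mm⁴
Total I = 31 025 996 mm⁴.

I_xx ≈ 3.103 × 10⁷ mm⁴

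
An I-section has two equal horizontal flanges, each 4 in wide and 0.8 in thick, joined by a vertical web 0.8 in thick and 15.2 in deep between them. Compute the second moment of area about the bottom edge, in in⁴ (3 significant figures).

I_base ≈ 1950 in⁴

Decompose the section into non-overlapping parts with the origin at the bottom-left of its bounding rectangle.
Bottom flange: 4 × 0.8, A = 3.2 in², y = 0.4 in, Ī = 0.17067 in⁴.
Web: 0.8 × 15.2, A = 12.16 in², y = 8.4 in, Ī = 234.12 in⁴.
Top flange: 4 × 0.8, A = 3.2 in², y = 16.4 in, Ī = 0.17067 in⁴.
Transfer each piece to a horizontal axis along the bottom face using Ī + A·d² with d = y − 0:
  bottom flange: d = 0.4 in → contributes +0.68267 in⁴
  web: d = 8.4 in → contributes +1092.1 in⁴
  top flange: d = 16.4 in → contributes +860.84 in⁴
Total I = 1953.7 in⁴.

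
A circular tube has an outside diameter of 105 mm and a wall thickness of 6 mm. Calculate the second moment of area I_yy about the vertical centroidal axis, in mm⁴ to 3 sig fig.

I_yy ≈ 2.29 × 10⁶ mm⁴

Split into non-overlapping primitives; take the origin at the lower-left of the bounding box.
Outer circle: ⌀105, A = 8 659 mm², x = 52.5 mm, Ī = 5 966 602 mm⁴.
Bore (subtracted): ⌀93, A = 6792.9 mm², x = 52.5 mm, Ī = 3 671 992 mm⁴.
By symmetry the centroid is at mid-width, x̄ = 52.5 mm.
All pieces are centred on the vertical centroidal axis, so I = ΣĪ (holes subtracted) = 2 294 611 mm⁴.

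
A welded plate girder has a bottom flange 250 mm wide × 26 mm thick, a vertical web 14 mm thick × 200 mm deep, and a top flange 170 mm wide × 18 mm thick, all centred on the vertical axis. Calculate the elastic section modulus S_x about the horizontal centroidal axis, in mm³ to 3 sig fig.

S_x ≈ 7.72 × 10⁵ mm³

Break the section into simple shapes (no overlaps), measuring from the bottom-left corner of the bounding box.
Bottom plate: 250 × 26, A = 6 500 mm², y = 13 mm, Ī = 366 167 mm⁴.
Web plate: 14 × 200, A = 2 800 mm², y = 126 mm, Ī = 9 333 333 mm⁴.
Top plate: 170 × 18, A = 3 060 mm², y = 235 mm, Ī = 82 620 mm⁴.
Centroid: ȳ = ΣA·y / ΣA = 93.56 mm.
Transfer each piece to the horizontal centroidal axis using Ī + A·d² with d = y − 93.56:
  bottom plate: d = -80.56 mm → contributes +42 550 469 mm⁴
  web plate: d = 32.44 mm → contributes +12 279 947 mm⁴
  top plate: d = 141.44 mm → contributes +61 298 869 mm⁴
Total I = 116 129 286 mm⁴.
Extreme fibre distance c = 150.44 mm; S = I/c = 771 930 mm³.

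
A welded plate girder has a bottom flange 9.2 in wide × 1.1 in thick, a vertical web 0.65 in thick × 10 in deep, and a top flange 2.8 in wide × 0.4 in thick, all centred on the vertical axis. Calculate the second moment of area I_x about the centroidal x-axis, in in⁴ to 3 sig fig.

Split into non-overlapping primitives; take the origin at the lower-left of the bounding box.
Bottom plate: 9.2 × 1.1, A = 10.12 in², y = 0.55 in, Ī = 1.0204 in⁴.
Web plate: 0.65 × 10, A = 6.5 in², y = 6.1 in, Ī = 54.167 in⁴.
Top plate: 2.8 × 0.4, A = 1.12 in², y = 11.3 in, Ī = 0.014933 in⁴.
Centroid: ȳ = ΣA·y / ΣA = 3.2622 in.
Transfer each piece to the centroidal x-axis using Ī + A·d² with d = y − 3.2622:
  bottom plate: d = -2.7122 in → contributes +75.465 in⁴
  web plate: d = 2.8378 in → contributes +106.51 in⁴
  top plate: d = 8.0378 in → contributes +72.373 in⁴
Total I = 254.35 in⁴.

I_x ≈ 254 in⁴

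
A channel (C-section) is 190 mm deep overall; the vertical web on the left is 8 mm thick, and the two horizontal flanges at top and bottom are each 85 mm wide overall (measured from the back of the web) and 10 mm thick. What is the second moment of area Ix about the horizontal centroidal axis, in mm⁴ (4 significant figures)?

Break the section into simple shapes (no overlaps), measuring from the bottom-left corner of the bounding box.
Web: 8 × 190, A = 1 520 mm², y = 95 mm, Ī = 4 572 667 mm⁴.
Top flange (beyond web): 77 × 10, A = 770 mm², y = 185 mm, Ī = 6416.67 mm⁴.
Bottom flange (beyond web): 77 × 10, A = 770 mm², y = 5 mm, Ī = 6416.67 mm⁴.
By symmetry the centroid is at mid-height, ȳ = 95 mm.
Transfer each piece to the horizontal centroidal axis using Ī + A·d² with d = y − 95:
  web: d = 0 mm → contributes +4 572 667 mm⁴
  top flange (beyond web): d = 90 mm → contributes +6 243 417 mm⁴
  bottom flange (beyond web): d = -90 mm → contributes +6 243 417 mm⁴
Total I = 17 059 500 mm⁴.

Ix ≈ 1.706 × 10⁷ mm⁴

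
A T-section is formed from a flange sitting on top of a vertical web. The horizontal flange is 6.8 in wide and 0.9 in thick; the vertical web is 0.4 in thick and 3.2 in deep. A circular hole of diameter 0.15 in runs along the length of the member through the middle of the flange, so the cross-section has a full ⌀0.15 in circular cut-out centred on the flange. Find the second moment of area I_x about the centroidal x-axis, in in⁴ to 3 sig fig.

Decompose the section into non-overlapping parts with the origin at the bottom-left of its bounding rectangle.
Flange: 6.8 × 0.9, A = 6.12 in², y = 3.65 in, Ī = 0.4131 in⁴.
Web: 0.4 × 3.2, A = 1.28 in², y = 1.6 in, Ī = 1.0923 in⁴.
Hole (subtracted): ⌀0.15, A = 0.017671 in², y = 3.65 in, Ī = 0.00002485 in⁴.
Centroid: ȳ = ΣA·y / ΣA = 3.2946 in.
Transfer each piece to the centroidal x-axis using Ī + A·d² with d = y − 3.2946:
  flange: d = 0.35544 in → contributes +1.1863 in⁴
  web: d = -1.6946 in → contributes +4.7678 in⁴
  hole: d = 0.35544 in → contributes −0.0022575 in⁴
Total I = 5.9519 in⁴.

I_x ≈ 5.95 in⁴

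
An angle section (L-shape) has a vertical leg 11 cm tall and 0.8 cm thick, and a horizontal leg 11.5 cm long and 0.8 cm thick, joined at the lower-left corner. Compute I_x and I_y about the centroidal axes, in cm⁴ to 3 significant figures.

I_x ≈ 202 cm⁴, I_y ≈ 226 cm⁴

Treat the section as a set of non-overlapping primitives; coordinates are from the bounding-box lower-left.
Vertical leg: 0.8 × 11, A = 8.8 cm², y = 5.5 cm, Ī = 88.733 cm⁴.
Horizontal leg (remainder): 10.7 × 0.8, A = 8.56 cm², y = 0.4 cm, Ī = 0.45653 cm⁴.
Centroid: ȳ = ΣA·y / ΣA = 2.9853 cm.
Transfer each piece to the centroidal x-axis using Ī + A·d² with d = y − 2.9853:
  vertical leg: d = 2.5147 cm → contributes +144.38 cm⁴
  horizontal leg (remainder): d = -2.5853 cm → contributes +57.668 cm⁴
Total I = 202.05 cm⁴.
For the y-axis: x̄ = 3.2353 cm.
Repeating about the centroidal y-axis gives I_y = 225.6 cm⁴.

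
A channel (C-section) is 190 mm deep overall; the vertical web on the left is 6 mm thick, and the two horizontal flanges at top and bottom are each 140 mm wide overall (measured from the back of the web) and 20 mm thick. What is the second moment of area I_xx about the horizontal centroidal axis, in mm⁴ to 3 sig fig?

Decompose the section into non-overlapping parts with the origin at the bottom-left of its bounding rectangle.
Web: 6 × 190, A = 1 140 mm², y = 95 mm, Ī = 3 429 500 mm⁴.
Top flange (beyond web): 134 × 20, A = 2 680 mm², y = 180 mm, Ī = 89 333 mm⁴.
Bottom flange (beyond web): 134 × 20, A = 2 680 mm², y = 10 mm, Ī = 89 333 mm⁴.
By symmetry the centroid is at mid-height, ȳ = 95 mm.
Transfer each piece to the horizontal centroidal axis using Ī + A·d² with d = y − 95:
  web: d = 0 mm → contributes +3 429 500 mm⁴
  top flange (beyond web): d = 85 mm → contributes +19 452 333 mm⁴
  bottom flange (beyond web): d = -85 mm → contributes +19 452 333 mm⁴
Total I = 42 334 167 mm⁴.

I_xx ≈ 4.23 × 10⁷ mm⁴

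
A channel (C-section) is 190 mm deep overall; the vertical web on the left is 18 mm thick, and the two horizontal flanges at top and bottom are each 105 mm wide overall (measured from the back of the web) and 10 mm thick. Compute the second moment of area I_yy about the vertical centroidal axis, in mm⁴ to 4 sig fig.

Decompose the section into non-overlapping parts with the origin at the bottom-left of its bounding rectangle.
Web: 18 × 190, A = 3 420 mm², x = 9 mm, Ī = 92 340 mm⁴.
Top flange (beyond web): 87 × 10, A = 870 mm², x = 61.5 mm, Ī = 548 753 mm⁴.
Bottom flange (beyond web): 87 × 10, A = 870 mm², x = 61.5 mm, Ī = 548 753 mm⁴.
Centroid: x̄ = ΣA·x / ΣA = 26.7035 mm.
Transfer each piece to the vertical centroidal axis using Ī + A·d² with d = x − 26.7035:
  web: d = -17.7035 mm → contributes +1 164 214 mm⁴
  top flange (beyond web): d = 34.7965 mm → contributes +1 602 146 mm⁴
  bottom flange (beyond web): d = 34.7965 mm → contributes +1 602 146 mm⁴
Total I = 4 368 506 mm⁴.

I_yy ≈ 4.369 × 10⁶ mm⁴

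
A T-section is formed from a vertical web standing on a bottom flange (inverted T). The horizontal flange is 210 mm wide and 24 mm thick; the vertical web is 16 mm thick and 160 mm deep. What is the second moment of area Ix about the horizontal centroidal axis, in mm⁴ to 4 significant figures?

Ix ≈ 2.007 × 10⁷ mm⁴

Split into non-overlapping primitives; take the origin at the lower-left of the bounding box.
Flange: 210 × 24, A = 5 040 mm², y = 12 mm, Ī = 241 920 mm⁴.
Web: 16 × 160, A = 2 560 mm², y = 104 mm, Ī = 5 461 333 mm⁴.
Centroid: ȳ = ΣA·y / ΣA = 42.9895 mm.
Transfer each piece to the horizontal centroidal axis using Ī + A·d² with d = y − 42.9895:
  flange: d = -30.9895 mm → contributes +5 082 071 mm⁴
  web: d = 61.0105 mm → contributes +14 990 381 mm⁴
Total I = 20 072 452 mm⁴.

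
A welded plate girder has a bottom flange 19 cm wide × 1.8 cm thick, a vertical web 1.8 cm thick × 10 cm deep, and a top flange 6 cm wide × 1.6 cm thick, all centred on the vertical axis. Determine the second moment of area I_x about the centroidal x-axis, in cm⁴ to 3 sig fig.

Treat the section as a set of non-overlapping primitives; coordinates are from the bounding-box lower-left.
Bottom plate: 19 × 1.8, A = 34.2 cm², y = 0.9 cm, Ī = 9.234 cm⁴.
Web plate: 1.8 × 10, A = 18 cm², y = 6.8 cm, Ī = 150 cm⁴.
Top plate: 6 × 1.6, A = 9.6 cm², y = 12.6 cm, Ī = 2.048 cm⁴.
Centroid: ȳ = ΣA·y / ΣA = 4.4359 cm.
Transfer each piece to the centroidal x-axis using Ī + A·d² with d = y − 4.4359:
  bottom plate: d = -3.5359 cm → contributes +436.83 cm⁴
  web plate: d = 2.3641 cm → contributes +250.6 cm⁴
  top plate: d = 8.1641 cm → contributes +641.91 cm⁴
Total I = 1329.3 cm⁴.

I_x ≈ 1330 cm⁴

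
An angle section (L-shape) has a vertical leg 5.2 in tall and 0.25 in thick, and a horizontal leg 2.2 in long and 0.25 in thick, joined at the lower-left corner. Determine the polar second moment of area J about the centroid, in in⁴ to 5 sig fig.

Treat the section as a set of non-overlapping primitives; coordinates are from the bounding-box lower-left.
Vertical leg: 0.25 × 5.2, A = 1.3 in², y = 2.6 in, Ī = 2.929333 in⁴.
Horizontal leg (remainder): 1.95 × 0.25, A = 0.4875 in², y = 0.125 in, Ī = 0.002539063 in⁴.
Centroid: ȳ = ΣA·y / ΣA = 1.925 in.
Transfer each piece to the centroidal x-axis using Ī + A·d² with d = y − 1.925:
  vertical leg: d = 0.675 in → contributes +3.521646 in⁴
  horizontal leg (remainder): d = -1.8 in → contributes +1.582039 in⁴
Total I = 5.103685 in⁴.
For the y-axis: x̄ = 0.425 in.
Repeating about the centroidal y-axis gives I_y = 0.5902474 in⁴.
Polar second moment: J = I_x + I_y = 5.693932 in⁴.

J ≈ 5.6939 in⁴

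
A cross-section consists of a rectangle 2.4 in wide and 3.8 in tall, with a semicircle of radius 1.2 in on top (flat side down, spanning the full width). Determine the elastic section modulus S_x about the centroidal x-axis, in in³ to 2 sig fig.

Decompose the section into non-overlapping parts with the origin at the bottom-left of its bounding rectangle.
Rectangular body: 2.4 × 3.8, A = 9.12 in², y = 1.9 in, Ī = 10.97 in⁴.
Semicircular cap: semicircle r = 1.2, A = 2.262 in², y = 4.309 in, Ī = 0.2276 in⁴.
Centroid: ȳ = ΣA·y / ΣA = 2.379 in.
Transfer each piece to the centroidal x-axis using Ī + A·d² with d = y − 2.379:
  rectangular body: d = -0.4788 in → contributes +13.07 in⁴
  semicircular cap: d = 1.93 in → contributes +8.657 in⁴
Total I = 21.72 in⁴.
Extreme fibre distance c = 2.621 in; S = I/c = 8.287 in³.

S_x ≈ 8.3 in³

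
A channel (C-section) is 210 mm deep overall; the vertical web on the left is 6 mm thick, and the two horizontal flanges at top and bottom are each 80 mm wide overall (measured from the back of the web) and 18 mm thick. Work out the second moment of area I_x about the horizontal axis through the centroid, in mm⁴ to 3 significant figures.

Treat the section as a set of non-overlapping primitives; coordinates are from the bounding-box lower-left.
Web: 6 × 210, A = 1 260 mm², y = 105 mm, Ī = 4 630 500 mm⁴.
Top flange (beyond web): 74 × 18, A = 1 332 mm², y = 201 mm, Ī = 35 964 mm⁴.
Bottom flange (beyond web): 74 × 18, A = 1 332 mm², y = 9 mm, Ī = 35 964 mm⁴.
By symmetry the centroid is at mid-height, ȳ = 105 mm.
Transfer each piece to the horizontal axis through the centroid using Ī + A·d² with d = y − 105:
  web: d = 0 mm → contributes +4 630 500 mm⁴
  top flange (beyond web): d = 96 mm → contributes +12 311 676 mm⁴
  bottom flange (beyond web): d = -96 mm → contributes +12 311 676 mm⁴
Total I = 29 253 852 mm⁴.

I_x ≈ 2.93 × 10⁷ mm⁴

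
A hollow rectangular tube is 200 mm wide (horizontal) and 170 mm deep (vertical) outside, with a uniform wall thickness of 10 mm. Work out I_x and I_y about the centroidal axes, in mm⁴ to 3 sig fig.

Decompose the section into non-overlapping parts with the origin at the bottom-left of its bounding rectangle.
Outer rectangle: 200 × 170, A = 34 000 mm², y = 85 mm, Ī = 81 883 333 mm⁴.
Inner void (subtracted): 180 × 150, A = 27 000 mm², y = 85 mm, Ī = 50 625 000 mm⁴.
By symmetry the centroid is at mid-height, ȳ = 85 mm.
All pieces are centred on the centroidal x-axis, so I = ΣĪ (holes subtracted) = 31 258 333 mm⁴.
Repeating about the centroidal y-axis gives I_y = 40 433 333 mm⁴.

I_x ≈ 3.13 × 10⁷ mm⁴, I_y ≈ 4.04 × 10⁷ mm⁴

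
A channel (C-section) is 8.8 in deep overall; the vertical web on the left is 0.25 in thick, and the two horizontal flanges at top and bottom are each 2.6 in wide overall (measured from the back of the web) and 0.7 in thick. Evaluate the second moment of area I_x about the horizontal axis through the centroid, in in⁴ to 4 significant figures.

I_x ≈ 68.30 in⁴

Break the section into simple shapes (no overlaps), measuring from the bottom-left corner of the bounding box.
Web: 0.25 × 8.8, A = 2.2 in², y = 4.4 in, Ī = 14.1973 in⁴.
Top flange (beyond web): 2.35 × 0.7, A = 1.645 in², y = 8.45 in, Ī = 0.0671708 in⁴.
Bottom flange (beyond web): 2.35 × 0.7, A = 1.645 in², y = 0.35 in, Ī = 0.0671708 in⁴.
By symmetry the centroid is at mid-height, ȳ = 4.4 in.
Transfer each piece to the horizontal axis through the centroid using Ī + A·d² with d = y − 4.4:
  web: d = 0 in → contributes +14.1973 in⁴
  top flange (beyond web): d = 4.05 in → contributes +27.0493 in⁴
  bottom flange (beyond web): d = -4.05 in → contributes +27.0493 in⁴
Total I = 68.2959 in⁴.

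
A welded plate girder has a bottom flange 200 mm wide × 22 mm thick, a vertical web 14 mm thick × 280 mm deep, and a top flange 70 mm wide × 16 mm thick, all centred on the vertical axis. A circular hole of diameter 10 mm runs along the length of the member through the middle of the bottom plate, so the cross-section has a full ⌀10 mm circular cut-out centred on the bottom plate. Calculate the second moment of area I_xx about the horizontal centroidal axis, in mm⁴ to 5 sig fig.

I_xx ≈ 1.2357 × 10⁸ mm⁴

Split into non-overlapping primitives; take the origin at the lower-left of the bounding box.
Bottom plate: 200 × 22, A = 4 400 mm², y = 11 mm, Ī = 177466.7 mm⁴.
Web plate: 14 × 280, A = 3 920 mm², y = 162 mm, Ī = 25 610 667 mm⁴.
Top plate: 70 × 16, A = 1 120 mm², y = 310 mm, Ī = 23893.33 mm⁴.
Hole (subtracted): ⌀10, A = 78.53982 mm², y = 11 mm, Ī = 490.8739 mm⁴.
Centroid: ȳ = ΣA·y / ΣA = 110.0016 mm.
Transfer each piece to the horizontal centroidal axis using Ī + A·d² with d = y − 110.0016:
  bottom plate: d = -99.00165 mm → contributes +43 303 304 mm⁴
  web plate: d = 51.99835 mm → contributes +36 209 674 mm⁴
  top plate: d = 199.9984 mm → contributes +44 823 154 mm⁴
  hole: d = -99.00165 mm → contributes −770285.3 mm⁴
Total I = 123 565 847 mm⁴.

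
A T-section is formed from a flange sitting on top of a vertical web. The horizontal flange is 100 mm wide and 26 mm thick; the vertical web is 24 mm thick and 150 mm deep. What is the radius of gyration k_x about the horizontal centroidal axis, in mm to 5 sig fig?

k_x ≈ 54.754 mm

Decompose the section into non-overlapping parts with the origin at the bottom-left of its bounding rectangle.
Flange: 100 × 26, A = 2 600 mm², y = 163 mm, Ī = 146466.7 mm⁴.
Web: 24 × 150, A = 3 600 mm², y = 75 mm, Ī = 6 750 000 mm⁴.
Centroid: ȳ = ΣA·y / ΣA = 111.9032 mm.
Transfer each piece to the horizontal centroidal axis using Ī + A·d² with d = y − 111.9032:
  flange: d = 51.09677 mm → contributes +6 934 756 mm⁴
  web: d = -36.90323 mm → contributes +11 652 653 mm⁴
Total I = 18 587 409 mm⁴.
Radius of gyration: k = √(I/A) = √(18 587 409 / 6 200) = 54.75371 mm.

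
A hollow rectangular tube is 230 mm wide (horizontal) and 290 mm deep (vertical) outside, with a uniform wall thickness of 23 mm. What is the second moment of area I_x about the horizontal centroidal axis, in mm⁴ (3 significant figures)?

I_x ≈ 2.45 × 10⁸ mm⁴

Decompose the section into non-overlapping parts with the origin at the bottom-left of its bounding rectangle.
Outer rectangle: 230 × 290, A = 66 700 mm², y = 145 mm, Ī = 467 455 833 mm⁴.
Inner void (subtracted): 184 × 244, A = 44 896 mm², y = 145 mm, Ī = 222 744 021 mm⁴.
By symmetry the centroid is at mid-height, ȳ = 145 mm.
All pieces are centred on the horizontal centroidal axis, so I = ΣĪ (holes subtracted) = 244 711 812 mm⁴.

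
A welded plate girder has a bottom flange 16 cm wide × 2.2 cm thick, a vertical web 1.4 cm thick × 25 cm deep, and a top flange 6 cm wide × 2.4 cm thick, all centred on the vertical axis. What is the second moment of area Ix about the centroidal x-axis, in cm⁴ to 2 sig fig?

Treat the section as a set of non-overlapping primitives; coordinates are from the bounding-box lower-left.
Bottom plate: 16 × 2.2, A = 35.2 cm², y = 1.1 cm, Ī = 14.2 cm⁴.
Web plate: 1.4 × 25, A = 35 cm², y = 14.7 cm, Ī = 1 823 cm⁴.
Top plate: 6 × 2.4, A = 14.4 cm², y = 28.4 cm, Ī = 6.912 cm⁴.
Centroid: ȳ = ΣA·y / ΣA = 11.37 cm.
Transfer each piece to the centroidal x-axis using Ī + A·d² with d = y − 11.37:
  bottom plate: d = -10.27 cm → contributes +3 729 cm⁴
  web plate: d = 3.327 cm → contributes +2 210 cm⁴
  top plate: d = 17.03 cm → contributes +4 182 cm⁴
Total I = 10 121 cm⁴.

Ix ≈ 1.0 × 10⁴ cm⁴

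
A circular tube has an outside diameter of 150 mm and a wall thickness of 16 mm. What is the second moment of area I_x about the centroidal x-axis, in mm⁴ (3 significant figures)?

Decompose the section into non-overlapping parts with the origin at the bottom-left of its bounding rectangle.
Outer circle: ⌀150, A = 17 671 mm², y = 75 mm, Ī = 24 850 489 mm⁴.
Bore (subtracted): ⌀118, A = 10 936 mm², y = 75 mm, Ī = 9 516 953 mm⁴.
By symmetry the centroid is at mid-height, ȳ = 75 mm.
All pieces are centred on the centroidal x-axis, so I = ΣĪ (holes subtracted) = 15 333 536 mm⁴.

I_x ≈ 1.53 × 10⁷ mm⁴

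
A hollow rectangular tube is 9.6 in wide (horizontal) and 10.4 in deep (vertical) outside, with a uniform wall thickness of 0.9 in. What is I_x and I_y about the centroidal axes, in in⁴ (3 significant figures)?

Split into non-overlapping primitives; take the origin at the lower-left of the bounding box.
Outer rectangle: 9.6 × 10.4, A = 99.84 in², y = 5.2 in, Ī = 899.89 in⁴.
Inner void (subtracted): 7.8 × 8.6, A = 67.08 in², y = 5.2 in, Ī = 413.44 in⁴.
By symmetry the centroid is at mid-height, ȳ = 5.2 in.
All pieces are centred on the centroidal x-axis, so I = ΣĪ (holes subtracted) = 486.45 in⁴.
Repeating about the centroidal y-axis gives I_y = 426.68 in⁴.

I_x ≈ 486 in⁴, I_y ≈ 427 in⁴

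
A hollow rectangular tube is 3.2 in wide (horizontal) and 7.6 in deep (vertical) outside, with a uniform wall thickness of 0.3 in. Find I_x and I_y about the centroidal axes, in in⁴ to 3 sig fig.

Split into non-overlapping primitives; take the origin at the lower-left of the bounding box.
Outer rectangle: 3.2 × 7.6, A = 24.32 in², y = 3.8 in, Ī = 117.06 in⁴.
Inner void (subtracted): 2.6 × 7, A = 18.2 in², y = 3.8 in, Ī = 74.317 in⁴.
By symmetry the centroid is at mid-height, ȳ = 3.8 in.
All pieces are centred on the centroidal x-axis, so I = ΣĪ (holes subtracted) = 42.744 in⁴.
Repeating about the centroidal y-axis gives I_y = 10.5 in⁴.

I_x ≈ 42.7 in⁴, I_y ≈ 10.5 in⁴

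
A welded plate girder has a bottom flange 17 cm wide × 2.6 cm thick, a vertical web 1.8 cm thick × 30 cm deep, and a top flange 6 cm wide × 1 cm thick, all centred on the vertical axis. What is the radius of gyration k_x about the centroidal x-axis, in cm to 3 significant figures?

Break the section into simple shapes (no overlaps), measuring from the bottom-left corner of the bounding box.
Bottom plate: 17 × 2.6, A = 44.2 cm², y = 1.3 cm, Ī = 24.899 cm⁴.
Web plate: 1.8 × 30, A = 54 cm², y = 17.6 cm, Ī = 4 050 cm⁴.
Top plate: 6 × 1, A = 6 cm², y = 33.1 cm, Ī = 0.5 cm⁴.
Centroid: ȳ = ΣA·y / ΣA = 11.578 cm.
Transfer each piece to the centroidal x-axis using Ī + A·d² with d = y − 11.578:
  bottom plate: d = -10.278 cm → contributes +4694.3 cm⁴
  web plate: d = 6.0217 cm → contributes +6008.1 cm⁴
  top plate: d = 21.522 cm → contributes +2779.6 cm⁴
Total I = 13 482 cm⁴.
Radius of gyration: k = √(I/A) = √(13 482 / 104.2) = 11.375 cm.

k_x ≈ 11.4 cm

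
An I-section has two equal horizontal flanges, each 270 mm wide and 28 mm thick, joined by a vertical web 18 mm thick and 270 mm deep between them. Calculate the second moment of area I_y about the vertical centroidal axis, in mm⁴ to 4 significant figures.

Treat the section as a set of non-overlapping primitives; coordinates are from the bounding-box lower-left.
Bottom flange: 270 × 28, A = 7 560 mm², x = 135 mm, Ī = 45 927 000 mm⁴.
Web: 18 × 270, A = 4 860 mm², x = 135 mm, Ī = 131 220 mm⁴.
Top flange: 270 × 28, A = 7 560 mm², x = 135 mm, Ī = 45 927 000 mm⁴.
By symmetry the centroid is at mid-width, x̄ = 135 mm.
All pieces are centred on the vertical centroidal axis, so I = ΣĪ = 91 985 220 mm⁴.

I_y ≈ 9.199 × 10⁷ mm⁴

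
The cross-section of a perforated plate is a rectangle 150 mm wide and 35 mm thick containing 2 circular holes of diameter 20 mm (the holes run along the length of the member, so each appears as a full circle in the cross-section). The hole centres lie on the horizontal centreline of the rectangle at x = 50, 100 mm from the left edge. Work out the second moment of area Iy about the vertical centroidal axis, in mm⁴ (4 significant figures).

Decompose the section into non-overlapping parts with the origin at the bottom-left of its bounding rectangle.
Plate: 150 × 35, A = 5 250 mm², x = 75 mm, Ī = 9 843 750 mm⁴.
Hole 1 (subtracted): ⌀20, A = 314.159 mm², x = 50 mm, Ī = 7853.98 mm⁴.
Hole 2 (subtracted): ⌀20, A = 314.159 mm², x = 100 mm, Ī = 7853.98 mm⁴.
By symmetry the centroid is at mid-width, x̄ = 75 mm.
Transfer each piece to the vertical centroidal axis using Ī + A·d² with d = x − 75:
  plate: d = 0 mm → contributes +9 843 750 mm⁴
  hole 1: d = -25 mm → contributes −204 204 mm⁴
  hole 2: d = 25 mm → contributes −204 204 mm⁴
Total I = 9 435 343 mm⁴.

Iy ≈ 9.435 × 10⁶ mm⁴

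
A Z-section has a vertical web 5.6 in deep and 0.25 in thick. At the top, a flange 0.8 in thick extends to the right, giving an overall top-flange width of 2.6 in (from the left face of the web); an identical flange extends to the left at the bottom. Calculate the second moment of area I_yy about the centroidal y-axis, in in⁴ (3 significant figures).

I_yy ≈ 8.09 in⁴

Split into non-overlapping primitives; take the origin at the lower-left of the bounding box.
Web: 0.25 × 5.6, A = 1.4 in², x = 2.475 in, Ī = 0.0072917 in⁴.
Top flange (beyond web): 2.35 × 0.8, A = 1.88 in², x = 3.775 in, Ī = 0.86519 in⁴.
Bottom flange (beyond web): 2.35 × 0.8, A = 1.88 in², x = 1.175 in, Ī = 0.86519 in⁴.
Centroid: x̄ = ΣA·x / ΣA = 2.475 in.
Transfer each piece to the centroidal y-axis using Ī + A·d² with d = x − 2.475:
  web: d = 0 in → contributes +0.0072917 in⁴
  top flange (beyond web): d = 1.3 in → contributes +4.0424 in⁴
  bottom flange (beyond web): d = -1.3 in → contributes +4.0424 in⁴
Total I = 8.0921 in⁴.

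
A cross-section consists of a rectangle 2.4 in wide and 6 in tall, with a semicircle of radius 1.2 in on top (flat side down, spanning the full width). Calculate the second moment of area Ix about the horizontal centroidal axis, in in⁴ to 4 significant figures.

Ix ≈ 67.50 in⁴

Decompose the section into non-overlapping parts with the origin at the bottom-left of its bounding rectangle.
Rectangular body: 2.4 × 6, A = 14.4 in², y = 3 in, Ī = 43.2 in⁴.
Semicircular cap: semicircle r = 1.2, A = 2.26195 in², y = 6.5093 in, Ī = 0.227592 in⁴.
Centroid: ȳ = ΣA·y / ΣA = 3.47641 in.
Transfer each piece to the horizontal centroidal axis using Ī + A·d² with d = y − 3.47641:
  rectangular body: d = -0.476405 in → contributes +46.4683 in⁴
  semicircular cap: d = 3.03289 in → contributes +21.0339 in⁴
Total I = 67.5022 in⁴.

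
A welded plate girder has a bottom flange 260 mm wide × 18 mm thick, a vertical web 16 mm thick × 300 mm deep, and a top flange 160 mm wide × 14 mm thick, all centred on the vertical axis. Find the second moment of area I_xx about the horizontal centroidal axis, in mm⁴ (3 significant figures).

I_xx ≈ 1.97 × 10⁸ mm⁴

Split into non-overlapping primitives; take the origin at the lower-left of the bounding box.
Bottom plate: 260 × 18, A = 4 680 mm², y = 9 mm, Ī = 126 360 mm⁴.
Web plate: 16 × 300, A = 4 800 mm², y = 168 mm, Ī = 36 000 000 mm⁴.
Top plate: 160 × 14, A = 2 240 mm², y = 325 mm, Ī = 36 587 mm⁴.
Centroid: ȳ = ΣA·y / ΣA = 134.52 mm.
Transfer each piece to the horizontal centroidal axis using Ī + A·d² with d = y − 134.52:
  bottom plate: d = -125.52 mm → contributes +73 855 572 mm⁴
  web plate: d = 33.485 mm → contributes +41 381 862 mm⁴
  top plate: d = 190.48 mm → contributes +81 313 640 mm⁴
Total I = 196 551 074 mm⁴.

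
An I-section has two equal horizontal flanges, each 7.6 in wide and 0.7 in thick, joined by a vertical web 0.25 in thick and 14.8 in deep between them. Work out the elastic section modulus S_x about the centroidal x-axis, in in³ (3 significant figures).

Treat the section as a set of non-overlapping primitives; coordinates are from the bounding-box lower-left.
Bottom flange: 7.6 × 0.7, A = 5.32 in², y = 0.35 in, Ī = 0.21723 in⁴.
Web: 0.25 × 14.8, A = 3.7 in², y = 8.1 in, Ī = 67.537 in⁴.
Top flange: 7.6 × 0.7, A = 5.32 in², y = 15.85 in, Ī = 0.21723 in⁴.
By symmetry the centroid is at mid-height, ȳ = 8.1 in.
Transfer each piece to the centroidal x-axis using Ī + A·d² with d = y − 8.1:
  bottom flange: d = -7.75 in → contributes +319.75 in⁴
  web: d = 0 in → contributes +67.537 in⁴
  top flange: d = 7.75 in → contributes +319.75 in⁴
Total I = 707.04 in⁴.
Extreme fibre distance c = 8.1 in; S = I/c = 87.288 in³.

S_x ≈ 87.3 in³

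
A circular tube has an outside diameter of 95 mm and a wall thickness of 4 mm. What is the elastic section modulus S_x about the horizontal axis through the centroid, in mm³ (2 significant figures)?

S_x ≈ 2.5 × 10⁴ mm³

Break the section into simple shapes (no overlaps), measuring from the bottom-left corner of the bounding box.
Outer circle: ⌀95, A = 7 088 mm², y = 47.5 mm, Ī = 3 998 198 mm⁴.
Bore (subtracted): ⌀87, A = 5 945 mm², y = 47.5 mm, Ī = 2 812 205 mm⁴.
By symmetry the centroid is at mid-height, ȳ = 47.5 mm.
All pieces are centred on the horizontal axis through the centroid, so I = ΣĪ (holes subtracted) = 1 185 994 mm⁴.
Extreme fibre distance c = 47.5 mm; S = I/c = 24 968 mm³.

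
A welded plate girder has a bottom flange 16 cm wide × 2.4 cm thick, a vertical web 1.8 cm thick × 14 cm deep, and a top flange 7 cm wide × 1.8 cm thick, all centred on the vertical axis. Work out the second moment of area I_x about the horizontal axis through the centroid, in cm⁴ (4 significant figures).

Split into non-overlapping primitives; take the origin at the lower-left of the bounding box.
Bottom plate: 16 × 2.4, A = 38.4 cm², y = 1.2 cm, Ī = 18.432 cm⁴.
Web plate: 1.8 × 14, A = 25.2 cm², y = 9.4 cm, Ī = 411.6 cm⁴.
Top plate: 7 × 1.8, A = 12.6 cm², y = 17.3 cm, Ī = 3.402 cm⁴.
Centroid: ȳ = ΣA·y / ΣA = 6.57402 cm.
Transfer each piece to the horizontal axis through the centroid using Ī + A·d² with d = y − 6.57402:
  bottom plate: d = -5.37402 cm → contributes +1127.43 cm⁴
  web plate: d = 2.82598 cm → contributes +612.852 cm⁴
  top plate: d = 10.726 cm → contributes +1452.99 cm⁴
Total I = 3193.27 cm⁴.

I_x ≈ 3193 cm⁴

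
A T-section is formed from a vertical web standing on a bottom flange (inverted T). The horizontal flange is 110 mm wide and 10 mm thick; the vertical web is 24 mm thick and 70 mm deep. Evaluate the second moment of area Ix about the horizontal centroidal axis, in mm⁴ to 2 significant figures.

Ix ≈ 1.8 × 10⁶ mm⁴

Decompose the section into non-overlapping parts with the origin at the bottom-left of its bounding rectangle.
Flange: 110 × 10, A = 1 100 mm², y = 5 mm, Ī = 9 167 mm⁴.
Web: 24 × 70, A = 1 680 mm², y = 45 mm, Ī = 686 000 mm⁴.
Centroid: ȳ = ΣA·y / ΣA = 29.17 mm.
Transfer each piece to the horizontal centroidal axis using Ī + A·d² with d = y − 29.17:
  flange: d = -24.17 mm → contributes +651 916 mm⁴
  web: d = 15.83 mm → contributes +1 106 848 mm⁴
Total I = 1 758 764 mm⁴.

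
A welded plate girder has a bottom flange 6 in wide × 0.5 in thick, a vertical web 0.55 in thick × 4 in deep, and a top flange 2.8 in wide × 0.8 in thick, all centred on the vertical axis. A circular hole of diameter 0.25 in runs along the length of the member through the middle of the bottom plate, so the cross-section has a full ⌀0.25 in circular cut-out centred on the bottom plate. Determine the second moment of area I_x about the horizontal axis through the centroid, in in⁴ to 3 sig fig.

Break the section into simple shapes (no overlaps), measuring from the bottom-left corner of the bounding box.
Bottom plate: 6 × 0.5, A = 3 in², y = 0.25 in, Ī = 0.0625 in⁴.
Web plate: 0.55 × 4, A = 2.2 in², y = 2.5 in, Ī = 2.9333 in⁴.
Top plate: 2.8 × 0.8, A = 2.24 in², y = 4.9 in, Ī = 0.11947 in⁴.
Hole (subtracted): ⌀0.25, A = 0.049087 in², y = 0.25 in, Ī = 0.00019175 in⁴.
Centroid: ȳ = ΣA·y / ΣA = 2.329 in.
Transfer each piece to the horizontal axis through the centroid using Ī + A·d² with d = y − 2.329:
  bottom plate: d = -2.079 in → contributes +13.03 in⁴
  web plate: d = 0.17096 in → contributes +2.9976 in⁴
  top plate: d = 2.571 in → contributes +14.926 in⁴
  hole: d = -2.079 in → contributes −0.21237 in⁴
Total I = 30.74 in⁴.

I_x ≈ 30.7 in⁴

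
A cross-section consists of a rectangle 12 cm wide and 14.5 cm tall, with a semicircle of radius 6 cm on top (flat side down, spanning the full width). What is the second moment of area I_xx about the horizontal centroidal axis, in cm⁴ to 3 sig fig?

Decompose the section into non-overlapping parts with the origin at the bottom-left of its bounding rectangle.
Rectangular body: 12 × 14.5, A = 174 cm², y = 7.25 cm, Ī = 3048.6 cm⁴.
Semicircular cap: semicircle r = 6, A = 56.549 cm², y = 17.046 cm, Ī = 142.25 cm⁴.
Centroid: ȳ = ΣA·y / ΣA = 9.6529 cm.
Transfer each piece to the horizontal centroidal axis using Ī + A·d² with d = y − 9.6529:
  rectangular body: d = -2.4029 cm → contributes +4053.3 cm⁴
  semicircular cap: d = 7.3936 cm → contributes +3233.5 cm⁴
Total I = 7286.8 cm⁴.

I_xx ≈ 7290 cm⁴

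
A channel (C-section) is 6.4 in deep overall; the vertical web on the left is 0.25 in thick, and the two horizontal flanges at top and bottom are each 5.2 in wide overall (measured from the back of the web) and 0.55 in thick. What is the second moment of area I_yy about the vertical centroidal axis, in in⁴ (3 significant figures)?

Split into non-overlapping primitives; take the origin at the lower-left of the bounding box.
Web: 0.25 × 6.4, A = 1.6 in², x = 0.125 in, Ī = 0.0083333 in⁴.
Top flange (beyond web): 4.95 × 0.55, A = 2.7225 in², x = 2.725 in, Ī = 5.559 in⁴.
Bottom flange (beyond web): 4.95 × 0.55, A = 2.7225 in², x = 2.725 in, Ī = 5.559 in⁴.
Centroid: x̄ = ΣA·x / ΣA = 2.1345 in.
Transfer each piece to the vertical centroidal axis using Ī + A·d² with d = x − 2.1345:
  web: d = -2.0095 in → contributes +6.4693 in⁴
  top flange (beyond web): d = 0.59049 in → contributes +6.5083 in⁴
  bottom flange (beyond web): d = 0.59049 in → contributes +6.5083 in⁴
Total I = 19.486 in⁴.

I_yy ≈ 19.5 in⁴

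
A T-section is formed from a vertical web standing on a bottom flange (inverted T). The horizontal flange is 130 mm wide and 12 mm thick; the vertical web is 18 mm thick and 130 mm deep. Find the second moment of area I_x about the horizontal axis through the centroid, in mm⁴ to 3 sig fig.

I_x ≈ 8.03 × 10⁶ mm⁴

Treat the section as a set of non-overlapping primitives; coordinates are from the bounding-box lower-left.
Flange: 130 × 12, A = 1 560 mm², y = 6 mm, Ī = 18 720 mm⁴.
Web: 18 × 130, A = 2 340 mm², y = 77 mm, Ī = 3 295 500 mm⁴.
Centroid: ȳ = ΣA·y / ΣA = 48.6 mm.
Transfer each piece to the horizontal axis through the centroid using Ī + A·d² with d = y − 48.6:
  flange: d = -42.6 mm → contributes +2 849 746 mm⁴
  web: d = 28.4 mm → contributes +5 182 850 mm⁴
Total I = 8 032 596 mm⁴.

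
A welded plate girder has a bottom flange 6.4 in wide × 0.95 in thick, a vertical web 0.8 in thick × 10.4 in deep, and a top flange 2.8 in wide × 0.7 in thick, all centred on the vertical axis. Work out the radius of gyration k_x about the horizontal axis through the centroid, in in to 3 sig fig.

k_x ≈ 4.27 in

Break the section into simple shapes (no overlaps), measuring from the bottom-left corner of the bounding box.
Bottom plate: 6.4 × 0.95, A = 6.08 in², y = 0.475 in, Ī = 0.45727 in⁴.
Web plate: 0.8 × 10.4, A = 8.32 in², y = 6.15 in, Ī = 74.991 in⁴.
Top plate: 2.8 × 0.7, A = 1.96 in², y = 11.7 in, Ī = 0.080033 in⁴.
Centroid: ȳ = ΣA·y / ΣA = 4.7059 in.
Transfer each piece to the horizontal axis through the centroid using Ī + A·d² with d = y − 4.7059:
  bottom plate: d = -4.2309 in → contributes +109.29 in⁴
  web plate: d = 1.4441 in → contributes +92.342 in⁴
  top plate: d = 6.9941 in → contributes +95.959 in⁴
Total I = 297.59 in⁴.
Radius of gyration: k = √(I/A) = √(297.59 / 16.36) = 4.265 in.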